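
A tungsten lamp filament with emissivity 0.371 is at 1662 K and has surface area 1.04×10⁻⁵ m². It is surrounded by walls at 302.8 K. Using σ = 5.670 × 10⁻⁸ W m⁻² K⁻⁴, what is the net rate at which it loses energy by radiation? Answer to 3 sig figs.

Net loss ≈ 1.67 W

Area A = 1.04×10⁻⁵ m².
Net radiated power P_net = εσA(T⁴ − T₀⁴) = 0.371×5.670×10⁻⁸×1.04×10⁻⁵×(1662⁴ − 302.8⁴).
T⁴ − T₀⁴ = 7.62999×10¹² − 8.40666×10⁹ = 7.62158×10¹² K⁴, so P_net = 1.67 W.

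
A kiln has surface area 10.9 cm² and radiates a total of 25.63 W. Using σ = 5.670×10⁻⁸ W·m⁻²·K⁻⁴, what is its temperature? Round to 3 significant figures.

T ≈ 802 K

Area A = 10.9 cm² = 1.09×10⁻³ m².
P = σAT⁴ ⇒ T = (P/(σA))^(1/4) = (25.63/(5.670×10⁻⁸×1.09×10⁻³))^(1/4) = 802 K.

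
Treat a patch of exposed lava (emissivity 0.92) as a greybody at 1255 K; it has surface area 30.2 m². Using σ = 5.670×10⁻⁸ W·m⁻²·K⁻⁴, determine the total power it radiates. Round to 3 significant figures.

Area A = 30.2 m².
P = εσAT⁴ = 0.92 × 5.670×10⁻⁸ × 30.2 × (1255)⁴ = 3.91×10⁶ W.

P ≈ 3.91×10⁶ W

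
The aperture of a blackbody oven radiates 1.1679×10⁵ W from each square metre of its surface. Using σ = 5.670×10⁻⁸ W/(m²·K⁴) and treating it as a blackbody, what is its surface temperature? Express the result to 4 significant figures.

T ≈ 1198 K

I = σT⁴, so T = (I/σ)^(1/4) = (1.1679×10⁵/(5.670×10⁻⁸))^(1/4) = 1198 K.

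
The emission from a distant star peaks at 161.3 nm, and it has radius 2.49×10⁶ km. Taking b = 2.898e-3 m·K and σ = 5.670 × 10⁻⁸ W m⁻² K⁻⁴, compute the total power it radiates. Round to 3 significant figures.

Wien's law: T = b/λ_max = 2.898×10⁻³/1.613×10⁻⁷ = 17966.5 K.
Surface area A = 4πR² = 4π(2.49×10⁹ m)² = 7.79128×10¹⁹ m².
Then P = σAT⁴ = 5.670×10⁻⁸×7.79128×10¹⁹×(17966.5)⁴ = 4.60×10²⁹ W.

P ≈ 4.60×10²⁹ W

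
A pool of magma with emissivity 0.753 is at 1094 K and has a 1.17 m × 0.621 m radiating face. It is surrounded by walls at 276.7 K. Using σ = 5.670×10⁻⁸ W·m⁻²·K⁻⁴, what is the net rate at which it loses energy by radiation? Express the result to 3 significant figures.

Area A = 1.17 × 0.621 = 0.72657 m².
Net radiated power P_net = εσA(T⁴ − T₀⁴) = 0.753×5.670×10⁻⁸×0.72657×(1094⁴ − 276.7⁴).
T⁴ − T₀⁴ = 1.43242×10¹² − 5.86188×10⁹ = 1.42656×10¹² K⁴, so P_net = 4.43×10⁴ W.

Net loss ≈ 4.43×10⁴ W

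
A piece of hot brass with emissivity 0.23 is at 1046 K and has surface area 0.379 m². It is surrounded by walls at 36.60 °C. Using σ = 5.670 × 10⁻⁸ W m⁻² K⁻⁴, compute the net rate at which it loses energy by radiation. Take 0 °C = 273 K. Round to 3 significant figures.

Surroundings: T = 36.60 °C + 273 = 309.60 K.
Area A = 0.379 m².
Net radiated power P_net = εσA(T⁴ − T₀⁴) = 0.23×5.670×10⁻⁸×0.379×(1046⁴ − 309.60⁴).
T⁴ − T₀⁴ = 1.19709×10¹² − 9.18764×10⁹ = 1.18790×10¹² K⁴, so P_net = 5.87×10³ W.

Net loss ≈ 5.87×10³ W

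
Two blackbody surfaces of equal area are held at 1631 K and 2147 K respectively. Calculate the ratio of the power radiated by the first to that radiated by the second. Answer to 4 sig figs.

P₁/P₂ ≈ 0.3330

With equal areas, P₁/P₂ = (T₁/T₂)⁴ = (1631/2147)⁴ = 0.3330.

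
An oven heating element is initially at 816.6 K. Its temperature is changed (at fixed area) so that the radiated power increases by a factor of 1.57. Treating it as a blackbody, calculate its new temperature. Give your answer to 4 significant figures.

T₂ ≈ 914.1 K

P ∝ T⁴, so T₂/T₁ = (P₂/P₁)^(1/4) = (1.57)^(1/4) = 1.11937.
T₂ = 816.6 × 1.11937 = 914.1 K.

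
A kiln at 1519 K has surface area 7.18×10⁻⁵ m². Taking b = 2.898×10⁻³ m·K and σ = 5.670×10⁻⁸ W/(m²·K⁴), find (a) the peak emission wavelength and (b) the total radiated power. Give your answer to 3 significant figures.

(a) λ_max = b/T = 2.898×10⁻³/1519 = 1.908×10⁻⁶ m = 1.91 μm.
Area A = 7.18×10⁻⁵ m².
(b) P = σAT⁴ = 5.670×10⁻⁸×7.18×10⁻⁵×(1519)⁴ = 21.7 W.

λ_max ≈ 1.91 μm; P ≈ 21.7 W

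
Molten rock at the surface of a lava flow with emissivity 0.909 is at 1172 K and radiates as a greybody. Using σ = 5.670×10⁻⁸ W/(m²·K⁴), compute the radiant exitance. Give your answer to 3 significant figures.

I ≈ 9.72×10⁴ W/m²

Stefan–Boltzmann: I = εσT⁴ = 0.909 × 5.670×10⁻⁸ × (1172)⁴ = 9.72×10⁴ W/m².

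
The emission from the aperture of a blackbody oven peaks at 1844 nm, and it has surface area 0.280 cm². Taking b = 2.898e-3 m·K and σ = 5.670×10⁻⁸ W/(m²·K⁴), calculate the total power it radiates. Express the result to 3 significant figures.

Wien's law: T = b/λ_max = 2.898×10⁻³/1.844×10⁻⁶ = 1571.58 K.
Area A = 0.280 cm² = 2.80×10⁻⁵ m².
Then P = σAT⁴ = 5.670×10⁻⁸×2.80×10⁻⁵×(1571.58)⁴ = 9.68 W.

P ≈ 9.68 W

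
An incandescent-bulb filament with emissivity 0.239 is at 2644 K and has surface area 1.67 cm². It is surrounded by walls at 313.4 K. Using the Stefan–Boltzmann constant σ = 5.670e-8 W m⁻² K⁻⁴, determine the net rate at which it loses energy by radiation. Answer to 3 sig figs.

Area A = 1.67 cm² = 1.67×10⁻⁴ m².
Net radiated power P_net = εσA(T⁴ − T₀⁴) = 0.239×5.670×10⁻⁸×1.67×10⁻⁴×(2644⁴ − 313.4⁴).
T⁴ − T₀⁴ = 4.88704×10¹³ − 9.64708×10⁹ = 4.88608×10¹³ K⁴, so P_net = 111 W.

Net loss ≈ 111 W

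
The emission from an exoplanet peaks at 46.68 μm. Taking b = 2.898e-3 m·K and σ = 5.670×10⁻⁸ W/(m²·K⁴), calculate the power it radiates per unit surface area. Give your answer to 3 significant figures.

I ≈ 0.842 W/m²

Wien's law: T = b/λ_max = 2.898×10⁻³/4.668×10⁻⁵ = 62.0823 K.
Then I = σT⁴ = 5.670×10⁻⁸×(62.0823)⁴ = 0.842 W/m².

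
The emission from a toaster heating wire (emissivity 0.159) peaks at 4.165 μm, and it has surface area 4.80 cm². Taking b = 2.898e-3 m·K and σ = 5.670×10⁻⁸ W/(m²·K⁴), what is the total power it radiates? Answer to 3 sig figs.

P ≈ 1.01 W

Wien's law: T = b/λ_max = 2.898×10⁻³/4.165×10⁻⁶ = 695.798 K.
Area A = 4.80 cm² = 4.80×10⁻⁴ m².
Then P = εσAT⁴ = 0.159×5.670×10⁻⁸×4.80×10⁻⁴×(695.798)⁴ = 1.01 W.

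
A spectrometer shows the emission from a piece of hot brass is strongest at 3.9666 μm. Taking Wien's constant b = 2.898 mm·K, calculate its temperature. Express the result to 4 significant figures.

Wien's law gives T = b/λ_max = (2.898×10⁻³ m·K)/(3.9666×10⁻⁶ m) = 730.6 K.

T ≈ 730.6 K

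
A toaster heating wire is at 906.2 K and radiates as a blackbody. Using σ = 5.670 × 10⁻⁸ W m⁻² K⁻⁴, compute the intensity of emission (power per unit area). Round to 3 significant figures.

Stefan–Boltzmann: I = σT⁴ = 5.670×10⁻⁸ × (906.2)⁴ = 3.82×10⁴ W/m².

I ≈ 3.82×10⁴ W/m²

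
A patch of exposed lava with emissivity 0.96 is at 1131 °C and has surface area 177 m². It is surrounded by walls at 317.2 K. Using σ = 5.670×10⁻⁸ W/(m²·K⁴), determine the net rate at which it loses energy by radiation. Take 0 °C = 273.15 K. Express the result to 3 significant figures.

Net loss ≈ 3.74×10⁷ W

T = 1131 °C + 273.15 = 1404.15 K.
Area A = 177 m².
Net radiated power P_net = εσA(T⁴ − T₀⁴) = 0.96×5.670×10⁻⁸×177×(1404.15⁴ − 317.2⁴).
T⁴ − T₀⁴ = 3.88735×10¹² − 1.01235×10¹⁰ = 3.87723×10¹² K⁴, so P_net = 3.74×10⁷ W.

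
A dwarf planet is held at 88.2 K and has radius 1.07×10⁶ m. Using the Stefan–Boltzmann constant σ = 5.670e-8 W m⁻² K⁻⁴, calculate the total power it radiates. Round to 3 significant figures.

Surface area A = 4πR² = 4π(1.07×10⁶ m)² = 1.43872×10¹³ m².
P = σAT⁴ = 5.670×10⁻⁸ × 1.43872×10¹³ × (88.2)⁴ = 4.94×10¹³ W.

P ≈ 4.94×10¹³ W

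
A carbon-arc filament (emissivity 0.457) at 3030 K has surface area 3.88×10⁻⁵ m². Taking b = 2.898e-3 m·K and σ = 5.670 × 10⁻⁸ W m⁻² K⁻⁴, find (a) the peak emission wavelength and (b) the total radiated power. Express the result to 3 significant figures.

λ_max ≈ 0.956 μm; P ≈ 84.7 W

(a) λ_max = b/T = 2.898×10⁻³/3030 = 9.564×10⁻⁷ m = 0.956 μm.
Area A = 3.88×10⁻⁵ m².
(b) P = εσAT⁴ = 0.457×5.670×10⁻⁸×3.88×10⁻⁵×(3030)⁴ = 84.7 W.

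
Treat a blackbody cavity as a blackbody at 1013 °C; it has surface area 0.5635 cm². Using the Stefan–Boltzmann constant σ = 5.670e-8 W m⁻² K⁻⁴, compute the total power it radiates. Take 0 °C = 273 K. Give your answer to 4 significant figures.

T = 1013 °C + 273 = 1286 K.
Area A = 0.5635 cm² = 5.635×10⁻⁵ m².
P = σAT⁴ = 5.670×10⁻⁸ × 5.635×10⁻⁵ × (1286)⁴ = 8.739 W.

P ≈ 8.739 W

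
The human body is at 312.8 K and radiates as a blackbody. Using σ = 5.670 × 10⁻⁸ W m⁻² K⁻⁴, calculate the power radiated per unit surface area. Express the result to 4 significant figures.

Stefan–Boltzmann: I = σT⁴ = 5.670×10⁻⁸ × (312.8)⁴ = 542.8 W/m².

I ≈ 542.8 W/m²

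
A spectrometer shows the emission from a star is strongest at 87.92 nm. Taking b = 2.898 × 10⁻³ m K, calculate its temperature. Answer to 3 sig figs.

Wien's law gives T = b/λ_max = (2.898×10⁻³ m·K)/(8.792×10⁻⁸ m) = 3.30×10⁴ K.

T ≈ 3.30×10⁴ K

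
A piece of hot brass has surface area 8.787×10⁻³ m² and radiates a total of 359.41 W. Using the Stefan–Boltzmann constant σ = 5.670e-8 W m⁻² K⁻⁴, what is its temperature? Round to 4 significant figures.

T ≈ 921.6 K

Area A = 8.787×10⁻³ m².
P = σAT⁴ ⇒ T = (P/(σA))^(1/4) = (359.41/(5.670×10⁻⁸×8.787×10⁻³))^(1/4) = 921.6 K.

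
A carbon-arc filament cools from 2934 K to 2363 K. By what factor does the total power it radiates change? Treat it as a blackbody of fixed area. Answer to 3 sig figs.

P₂/P₁ ≈ 0.421

P ∝ T⁴, so P₂/P₁ = (T₂/T₁)⁴ = (2363/2934)⁴ = (0.805385)⁴ = 0.421.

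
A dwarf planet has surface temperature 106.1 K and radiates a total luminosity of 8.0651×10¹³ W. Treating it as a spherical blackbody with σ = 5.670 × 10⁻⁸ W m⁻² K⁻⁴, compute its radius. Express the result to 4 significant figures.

R ≈ 9.451×10⁵ m

L = 4πR²σT⁴ ⇒ R = √(L/(4πσT⁴)).
σT⁴ = 7.18529 W/m², so R = √(8.0651×10¹³/(4π×7.18529)) = 9.451×10⁵ m.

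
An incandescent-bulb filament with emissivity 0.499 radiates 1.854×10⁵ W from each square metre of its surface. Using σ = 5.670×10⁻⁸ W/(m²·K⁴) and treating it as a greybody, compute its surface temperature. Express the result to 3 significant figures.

I = εσT⁴, so T = (I/εσ)^(1/4) = (1.854×10⁵/(0.499×5.670×10⁻⁸))^(1/4) = 1.60×10³ K.

T ≈ 1.60×10³ K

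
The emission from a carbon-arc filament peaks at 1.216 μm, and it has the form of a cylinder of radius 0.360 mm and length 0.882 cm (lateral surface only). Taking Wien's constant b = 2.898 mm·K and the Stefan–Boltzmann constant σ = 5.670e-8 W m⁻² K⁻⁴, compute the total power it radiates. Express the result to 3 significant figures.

Wien's law: T = b/λ_max = 2.898×10⁻³/1.216×10⁻⁶ = 2383.22 K.
Lateral area A = 2πrL = 2π×3.60×10⁻⁴×8.82×10⁻³ = 1.99504×10⁻⁵ m².
Then P = σAT⁴ = 5.670×10⁻⁸×1.99504×10⁻⁵×(2383.22)⁴ = 36.5 W.

P ≈ 36.5 W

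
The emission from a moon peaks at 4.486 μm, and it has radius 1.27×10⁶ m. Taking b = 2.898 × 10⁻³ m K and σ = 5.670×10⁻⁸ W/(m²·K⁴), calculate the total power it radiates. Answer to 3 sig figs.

Wien's law: T = b/λ_max = 2.898×10⁻³/4.486×10⁻⁶ = 646.010 K.
Surface area A = 4πR² = 4π(1.27×10⁶ m)² = 2.02683×10¹³ m².
Then P = σAT⁴ = 5.670×10⁻⁸×2.02683×10¹³×(646.010)⁴ = 2.00×10¹⁷ W.

P ≈ 2.00×10¹⁷ W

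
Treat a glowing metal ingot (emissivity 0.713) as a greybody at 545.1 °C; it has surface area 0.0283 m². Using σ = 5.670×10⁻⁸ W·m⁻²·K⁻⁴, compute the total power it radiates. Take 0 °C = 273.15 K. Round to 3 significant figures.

P ≈ 513 W

T = 545.1 °C + 273.15 = 818.25 K.
Area A = 0.0283 m².
P = εσAT⁴ = 0.713 × 5.670×10⁻⁸ × 0.0283 × (818.25)⁴ = 513 W.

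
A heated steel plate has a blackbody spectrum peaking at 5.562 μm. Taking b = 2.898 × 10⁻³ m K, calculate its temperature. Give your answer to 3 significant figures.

T ≈ 521 K

Wien's law gives T = b/λ_max = (2.898×10⁻³ m·K)/(5.562×10⁻⁶ m) = 521 K.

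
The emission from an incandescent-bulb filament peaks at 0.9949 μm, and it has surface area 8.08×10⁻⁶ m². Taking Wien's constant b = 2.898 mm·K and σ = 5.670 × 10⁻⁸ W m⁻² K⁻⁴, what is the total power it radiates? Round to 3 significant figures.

P ≈ 33.0 W

Wien's law: T = b/λ_max = 2.898×10⁻³/9.949×10⁻⁷ = 2912.86 K.
Area A = 8.08×10⁻⁶ m².
Then P = σAT⁴ = 5.670×10⁻⁸×8.08×10⁻⁶×(2912.86)⁴ = 33.0 W.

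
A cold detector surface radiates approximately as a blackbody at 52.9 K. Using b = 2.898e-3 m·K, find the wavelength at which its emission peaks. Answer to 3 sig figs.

λ_max ≈ 54.8 μm

Wien's displacement law: λ_max = b/T = (2.898×10⁻³ m·K)/(52.9 K) = 5.478×10⁻⁵ m.
That is 54.8 μm, in the infrared range.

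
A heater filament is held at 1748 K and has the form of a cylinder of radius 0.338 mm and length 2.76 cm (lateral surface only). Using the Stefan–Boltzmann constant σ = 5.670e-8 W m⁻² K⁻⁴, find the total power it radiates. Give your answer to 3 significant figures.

P ≈ 31.0 W

Lateral area A = 2πrL = 2π×3.38×10⁻⁴×0.0276 = 5.86146×10⁻⁵ m².
P = σAT⁴ = 5.670×10⁻⁸ × 5.86146×10⁻⁵ × (1748)⁴ = 31.0 W.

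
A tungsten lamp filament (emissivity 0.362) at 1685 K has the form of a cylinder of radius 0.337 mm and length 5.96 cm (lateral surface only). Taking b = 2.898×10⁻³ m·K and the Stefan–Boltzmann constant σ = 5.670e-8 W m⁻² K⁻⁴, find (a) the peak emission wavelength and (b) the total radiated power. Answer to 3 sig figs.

(a) λ_max = b/T = 2.898×10⁻³/1685 = 1.720×10⁻⁶ m = 1.72 μm.
Lateral area A = 2πrL = 2π×3.37×10⁻⁴×0.0596 = 1.26199×10⁻⁴ m².
(b) P = εσAT⁴ = 0.362×5.670×10⁻⁸×1.26199×10⁻⁴×(1685)⁴ = 20.9 W.

λ_max ≈ 1.72 μm; P ≈ 20.9 W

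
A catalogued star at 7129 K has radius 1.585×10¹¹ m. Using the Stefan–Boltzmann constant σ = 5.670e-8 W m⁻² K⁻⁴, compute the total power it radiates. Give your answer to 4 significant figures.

Surface area A = 4πR² = 4π(1.585×10¹¹ m)² = 3.15696×10²³ m².
P = σAT⁴ = 5.670×10⁻⁸ × 3.15696×10²³ × (7129)⁴ = 4.623×10³¹ W.

P ≈ 4.623×10³¹ W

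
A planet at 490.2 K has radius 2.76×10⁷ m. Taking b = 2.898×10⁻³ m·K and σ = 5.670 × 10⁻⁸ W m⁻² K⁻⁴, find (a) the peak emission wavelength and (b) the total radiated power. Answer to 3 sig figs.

(a) λ_max = b/T = 2.898×10⁻³/490.2 = 5.912×10⁻⁶ m = 5.91 μm.
Surface area A = 4πR² = 4π(2.76×10⁷ m)² = 9.57256×10¹⁵ m².
(b) P = σAT⁴ = 5.670×10⁻⁸×9.57256×10¹⁵×(490.2)⁴ = 3.13×10¹⁹ W.

λ_max ≈ 5.91 μm; P ≈ 3.13×10¹⁹ W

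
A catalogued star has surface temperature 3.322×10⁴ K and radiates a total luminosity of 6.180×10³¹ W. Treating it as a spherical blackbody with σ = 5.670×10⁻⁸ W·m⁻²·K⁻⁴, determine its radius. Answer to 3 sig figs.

R ≈ 8.44×10⁹ m

L = 4πR²σT⁴ ⇒ R = √(L/(4πσT⁴)).
σT⁴ = 6.90528×10¹⁰ W/m², so R = √(6.180×10³¹/(4π×6.90528×10¹⁰)) = 8.44×10⁹ m.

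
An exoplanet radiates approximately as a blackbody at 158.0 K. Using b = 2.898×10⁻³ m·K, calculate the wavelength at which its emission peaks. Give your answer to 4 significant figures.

Wien's displacement law: λ_max = b/T = (2.898×10⁻³ m·K)/(158.0 K) = 1.8342×10⁻⁵ m.
That is 18.34 μm, in the infrared range.

λ_max ≈ 18.34 μm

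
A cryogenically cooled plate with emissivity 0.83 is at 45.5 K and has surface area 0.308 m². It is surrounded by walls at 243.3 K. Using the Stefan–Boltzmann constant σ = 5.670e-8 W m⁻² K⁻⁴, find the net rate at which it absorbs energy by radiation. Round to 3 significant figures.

Area A = 0.308 m².
Net radiated power P_net = εσA(T⁴ − T₀⁴) = 0.83×5.670×10⁻⁸×0.308×(45.5⁴ − 243.3⁴).
T⁴ − T₀⁴ = 4.28594×10⁶ − 3.50404×10⁹ = -3.49975×10⁹ K⁴, so P_net = -50.7 W — negative, meaning a net gain of 50.7 W.

Net gain ≈ 50.7 W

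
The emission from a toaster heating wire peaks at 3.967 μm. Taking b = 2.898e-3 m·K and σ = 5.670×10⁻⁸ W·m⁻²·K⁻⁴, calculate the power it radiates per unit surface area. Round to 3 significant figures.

I ≈ 1.61×10⁴ W/m²

Wien's law: T = b/λ_max = 2.898×10⁻³/3.967×10⁻⁶ = 730.527 K.
Then I = σT⁴ = 5.670×10⁻⁸×(730.527)⁴ = 1.61×10⁴ W/m².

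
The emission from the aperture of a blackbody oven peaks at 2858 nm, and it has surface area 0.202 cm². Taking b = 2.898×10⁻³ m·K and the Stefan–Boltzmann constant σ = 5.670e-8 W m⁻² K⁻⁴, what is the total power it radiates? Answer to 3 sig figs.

Wien's law: T = b/λ_max = 2.898×10⁻³/2.858×10⁻⁶ = 1014.00 K.
Area A = 0.202 cm² = 2.02×10⁻⁵ m².
Then P = σAT⁴ = 5.670×10⁻⁸×2.02×10⁻⁵×(1014.00)⁴ = 1.21 W.

P ≈ 1.21 W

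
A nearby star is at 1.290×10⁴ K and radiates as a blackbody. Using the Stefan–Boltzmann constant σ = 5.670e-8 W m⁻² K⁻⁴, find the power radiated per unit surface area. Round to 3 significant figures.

Stefan–Boltzmann: I = σT⁴ = 5.670×10⁻⁸ × (1.290×10⁴)⁴ = 1.57×10⁹ W/m².

I ≈ 1.57×10⁹ W/m²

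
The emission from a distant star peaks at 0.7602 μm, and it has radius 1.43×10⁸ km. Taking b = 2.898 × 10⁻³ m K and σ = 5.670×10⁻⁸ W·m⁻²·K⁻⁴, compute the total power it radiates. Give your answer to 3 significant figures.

P ≈ 3.08×10³⁰ W

Wien's law: T = b/λ_max = 2.898×10⁻³/7.602×10⁻⁷ = 3812.15 K.
Surface area A = 4πR² = 4π(1.43×10¹¹ m)² = 2.56970×10²³ m².
Then P = σAT⁴ = 5.670×10⁻⁸×2.56970×10²³×(3812.15)⁴ = 3.08×10³⁰ W.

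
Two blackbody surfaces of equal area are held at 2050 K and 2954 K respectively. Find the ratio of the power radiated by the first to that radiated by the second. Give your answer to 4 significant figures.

With equal areas, P₁/P₂ = (T₁/T₂)⁴ = (2050/2954)⁴ = 0.2319.

P₁/P₂ ≈ 0.2319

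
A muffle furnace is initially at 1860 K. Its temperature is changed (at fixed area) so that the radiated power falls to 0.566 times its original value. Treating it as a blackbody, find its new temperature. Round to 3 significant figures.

P ∝ T⁴, so T₂/T₁ = (P₂/P₁)^(1/4) = (0.566)^(1/4) = 0.867369.
T₂ = 1860 × 0.867369 = 1.61×10³ K.

T₂ ≈ 1.61×10³ K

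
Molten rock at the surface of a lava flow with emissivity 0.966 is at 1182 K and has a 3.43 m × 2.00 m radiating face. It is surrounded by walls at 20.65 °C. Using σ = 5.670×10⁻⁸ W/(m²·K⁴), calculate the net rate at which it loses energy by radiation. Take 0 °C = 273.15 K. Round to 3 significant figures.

Surroundings: T = 20.65 °C + 273.15 = 293.80 K.
Area A = 3.43 × 2.00 = 6.86 m².
Net radiated power P_net = εσA(T⁴ − T₀⁴) = 0.966×5.670×10⁻⁸×6.86×(1182⁴ − 293.80⁴).
T⁴ − T₀⁴ = 1.95196×10¹² − 7.45087×10⁹ = 1.94451×10¹² K⁴, so P_net = 7.31×10⁵ W.

Net loss ≈ 7.31×10⁵ W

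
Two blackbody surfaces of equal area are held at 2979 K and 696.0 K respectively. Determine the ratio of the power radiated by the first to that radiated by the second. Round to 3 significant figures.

With equal areas, P₁/P₂ = (T₁/T₂)⁴ = (2979/696.0)⁴ = 336.

P₁/P₂ ≈ 336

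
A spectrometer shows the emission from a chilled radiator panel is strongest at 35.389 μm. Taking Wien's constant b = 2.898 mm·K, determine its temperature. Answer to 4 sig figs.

Wien's law gives T = b/λ_max = (2.898×10⁻³ m·K)/(3.5389×10⁻⁵ m) = 81.89 K.

T ≈ 81.89 K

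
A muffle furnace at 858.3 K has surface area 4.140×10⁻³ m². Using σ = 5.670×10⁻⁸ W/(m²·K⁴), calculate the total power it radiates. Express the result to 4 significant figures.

Area A = 4.140×10⁻³ m².
P = σAT⁴ = 5.670×10⁻⁸ × 4.140×10⁻³ × (858.3)⁴ = 127.4 W.

P ≈ 127.4 W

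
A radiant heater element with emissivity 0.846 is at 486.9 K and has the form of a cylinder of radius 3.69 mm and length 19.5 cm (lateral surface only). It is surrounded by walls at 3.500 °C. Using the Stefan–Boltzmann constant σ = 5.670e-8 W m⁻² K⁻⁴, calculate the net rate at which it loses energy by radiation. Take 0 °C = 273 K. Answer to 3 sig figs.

Net loss ≈ 10.9 W

Surroundings: T = 3.500 °C + 273 = 276.500 K.
Lateral area A = 2πrL = 2π×3.69×10⁻³×0.195 = 4.52107×10⁻³ m².
Net radiated power P_net = εσA(T⁴ − T₀⁴) = 0.846×5.670×10⁻⁸×4.52107×10⁻³×(486.9⁴ − 276.500⁴).
T⁴ − T₀⁴ = 5.62029×10¹⁰ − 5.84495×10⁹ = 5.03580×10¹⁰ K⁴, so P_net = 10.9 W.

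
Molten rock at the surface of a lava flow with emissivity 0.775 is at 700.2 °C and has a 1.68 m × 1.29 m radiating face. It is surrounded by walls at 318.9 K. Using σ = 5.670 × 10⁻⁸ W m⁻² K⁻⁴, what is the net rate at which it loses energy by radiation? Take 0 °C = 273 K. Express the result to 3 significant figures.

Net loss ≈ 8.44×10⁴ W

T = 700.2 °C + 273 = 973.2 K.
Area A = 1.68 × 1.29 = 2.1672 m².
Net radiated power P_net = εσA(T⁴ − T₀⁴) = 0.775×5.670×10⁻⁸×2.1672×(973.2⁴ − 318.9⁴).
T⁴ − T₀⁴ = 8.97033×10¹¹ − 1.03423×10¹⁰ = 8.86691×10¹¹ K⁴, so P_net = 8.44×10⁴ W.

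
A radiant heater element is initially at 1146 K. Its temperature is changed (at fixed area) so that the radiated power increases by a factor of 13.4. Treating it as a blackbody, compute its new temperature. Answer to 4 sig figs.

P ∝ T⁴, so T₂/T₁ = (P₂/P₁)^(1/4) = (13.4)^(1/4) = 1.91327.
T₂ = 1146 × 1.91327 = 2193 K.

T₂ ≈ 2193 K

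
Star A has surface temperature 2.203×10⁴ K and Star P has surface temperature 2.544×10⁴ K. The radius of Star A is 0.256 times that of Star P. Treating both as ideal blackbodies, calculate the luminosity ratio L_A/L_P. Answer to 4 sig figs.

L_A/L_P ≈ 0.03685

L ∝ R²T⁴, so L_A/L_P = (R_A/R_P)²(T_A/T_P)⁴ = (0.256)² × (2.203×10⁴/2.544×10⁴)⁴ = 0.065536 × 0.562328 = 0.03685.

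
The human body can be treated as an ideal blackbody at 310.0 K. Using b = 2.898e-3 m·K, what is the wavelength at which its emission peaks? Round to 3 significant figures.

λ_max ≈ 9.35 μm

Wien's displacement law: λ_max = b/T = (2.898×10⁻³ m·K)/(310.0 K) = 9.348×10⁻⁶ m.
That is 9.35 μm, in the infrared range.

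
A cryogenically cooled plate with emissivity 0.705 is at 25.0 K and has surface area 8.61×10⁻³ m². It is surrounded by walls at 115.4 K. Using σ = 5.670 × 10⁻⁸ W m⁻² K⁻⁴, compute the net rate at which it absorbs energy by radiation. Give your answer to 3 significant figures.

Area A = 8.61×10⁻³ m².
Net radiated power P_net = εσA(T⁴ − T₀⁴) = 0.705×5.670×10⁻⁸×8.61×10⁻³×(25.0⁴ − 115.4⁴).
T⁴ − T₀⁴ = 3.90625×10⁵ − 1.77347×10⁸ = -1.76956×10⁸ K⁴, so P_net = -0.0609 W — negative, meaning a net gain of 0.0609 W.

Net gain ≈ 0.0609 W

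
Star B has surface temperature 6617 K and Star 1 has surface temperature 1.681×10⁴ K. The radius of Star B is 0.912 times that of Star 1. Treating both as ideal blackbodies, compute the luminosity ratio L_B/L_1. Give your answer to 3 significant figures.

L_B/L_1 ≈ 0.0200

L ∝ R²T⁴, so L_B/L_1 = (R_B/R_1)²(T_B/T_1)⁴ = (0.912)² × (6617/1.681×10⁴)⁴ = 0.831744 × 0.0240090 = 0.0200.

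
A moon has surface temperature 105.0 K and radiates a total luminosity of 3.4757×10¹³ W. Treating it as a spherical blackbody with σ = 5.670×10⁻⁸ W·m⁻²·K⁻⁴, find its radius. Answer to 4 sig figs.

L = 4πR²σT⁴ ⇒ R = √(L/(4πσT⁴)).
σT⁴ = 6.89192 W/m², so R = √(3.4757×10¹³/(4π×6.89192)) = 6.335×10⁵ m.

R ≈ 6.335×10⁵ m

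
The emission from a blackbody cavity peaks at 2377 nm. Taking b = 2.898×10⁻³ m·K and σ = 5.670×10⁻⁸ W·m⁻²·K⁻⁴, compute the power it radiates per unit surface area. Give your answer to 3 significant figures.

I ≈ 1.25×10⁵ W/m²

Wien's law: T = b/λ_max = 2.898×10⁻³/2.377×10⁻⁶ = 1219.18 K.
Then I = σT⁴ = 5.670×10⁻⁸×(1219.18)⁴ = 1.25×10⁵ W/m².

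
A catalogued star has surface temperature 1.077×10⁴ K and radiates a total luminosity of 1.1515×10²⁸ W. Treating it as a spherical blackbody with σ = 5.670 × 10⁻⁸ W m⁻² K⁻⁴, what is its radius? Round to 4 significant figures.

L = 4πR²σT⁴ ⇒ R = √(L/(4πσT⁴)).
σT⁴ = 7.62862×10⁸ W/m², so R = √(1.1515×10²⁸/(4π×7.62862×10⁸)) = 1.096×10⁹ m.

R ≈ 1.096×10⁹ m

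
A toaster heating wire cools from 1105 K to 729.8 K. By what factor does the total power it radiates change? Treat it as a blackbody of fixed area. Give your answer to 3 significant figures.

P ∝ T⁴, so P₂/P₁ = (T₂/T₁)⁴ = (729.8/1105)⁴ = (0.660452)⁴ = 0.190.

P₂/P₁ ≈ 0.190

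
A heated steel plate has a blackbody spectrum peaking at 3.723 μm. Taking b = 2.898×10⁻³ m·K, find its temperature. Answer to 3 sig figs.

Wien's law gives T = b/λ_max = (2.898×10⁻³ m·K)/(3.723×10⁻⁶ m) = 778 K.

T ≈ 778 K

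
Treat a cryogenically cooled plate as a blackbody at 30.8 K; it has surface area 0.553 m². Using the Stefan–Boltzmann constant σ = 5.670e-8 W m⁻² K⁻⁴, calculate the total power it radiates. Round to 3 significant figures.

Area A = 0.553 m².
P = σAT⁴ = 5.670×10⁻⁸ × 0.553 × (30.8)⁴ = 0.0282 W.

P ≈ 0.0282 W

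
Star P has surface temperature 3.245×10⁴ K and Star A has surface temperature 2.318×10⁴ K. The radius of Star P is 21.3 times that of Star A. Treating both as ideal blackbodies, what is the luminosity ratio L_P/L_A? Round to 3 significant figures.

L ∝ R²T⁴, so L_P/L_A = (R_P/R_A)²(T_P/T_A)⁴ = (21.3)² × (3.245×10⁴/2.318×10⁴)⁴ = 453.69 × 3.84065 = 1.74×10³.

L_P/L_A ≈ 1.74×10³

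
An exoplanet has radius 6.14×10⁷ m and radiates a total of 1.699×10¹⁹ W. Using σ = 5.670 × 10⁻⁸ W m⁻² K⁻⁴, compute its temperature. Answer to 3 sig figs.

Surface area A = 4πR² = 4π(6.14×10⁷ m)² = 4.73747×10¹⁶ m².
P = σAT⁴ ⇒ T = (P/(σA))^(1/4) = (1.699×10¹⁹/(5.670×10⁻⁸×4.73747×10¹⁶))^(1/4) = 282 K.

T ≈ 282 K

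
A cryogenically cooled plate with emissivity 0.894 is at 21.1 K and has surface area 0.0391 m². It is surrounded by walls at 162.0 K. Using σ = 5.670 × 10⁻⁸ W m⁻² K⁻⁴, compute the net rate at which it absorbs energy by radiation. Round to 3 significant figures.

Net gain ≈ 1.36 W

Area A = 0.0391 m².
Net radiated power P_net = εσA(T⁴ − T₀⁴) = 0.894×5.670×10⁻⁸×0.0391×(21.1⁴ − 162.0⁴).
T⁴ − T₀⁴ = 1.98212×10⁵ − 6.88748×10⁸ = -6.88550×10⁸ K⁴, so P_net = -1.36 W — negative, meaning a net gain of 1.36 W.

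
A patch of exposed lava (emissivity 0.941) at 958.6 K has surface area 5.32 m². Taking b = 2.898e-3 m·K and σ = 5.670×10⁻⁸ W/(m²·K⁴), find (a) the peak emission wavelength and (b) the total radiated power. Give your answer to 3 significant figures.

(a) λ_max = b/T = 2.898×10⁻³/958.6 = 3.023×10⁻⁶ m = 3.02 μm.
Area A = 5.32 m².
(b) P = εσAT⁴ = 0.941×5.670×10⁻⁸×5.32×(958.6)⁴ = 2.40×10⁵ W.

λ_max ≈ 3.02 μm; P ≈ 2.40×10⁵ W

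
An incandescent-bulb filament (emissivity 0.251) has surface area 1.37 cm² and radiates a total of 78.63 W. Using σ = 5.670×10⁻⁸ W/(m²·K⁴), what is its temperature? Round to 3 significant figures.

T ≈ 2.52×10³ K

Area A = 1.37 cm² = 1.37×10⁻⁴ m².
P = εσAT⁴ ⇒ T = (P/(εσA))^(1/4) = (78.63/(0.251×5.670×10⁻⁸×1.37×10⁻⁴))^(1/4) = 2.52×10³ K.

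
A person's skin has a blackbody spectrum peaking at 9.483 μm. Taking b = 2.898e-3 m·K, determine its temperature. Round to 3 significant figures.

T ≈ 306 K

Wien's law gives T = b/λ_max = (2.898×10⁻³ m·K)/(9.483×10⁻⁶ m) = 306 K.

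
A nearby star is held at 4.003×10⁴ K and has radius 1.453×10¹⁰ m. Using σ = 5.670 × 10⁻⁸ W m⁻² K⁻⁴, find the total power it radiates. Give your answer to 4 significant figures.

Surface area A = 4πR² = 4π(1.453×10¹⁰ m)² = 2.65302×10²¹ m².
P = σAT⁴ = 5.670×10⁻⁸ × 2.65302×10²¹ × (4.003×10⁴)⁴ = 3.862×10³² W.

P ≈ 3.862×10³² W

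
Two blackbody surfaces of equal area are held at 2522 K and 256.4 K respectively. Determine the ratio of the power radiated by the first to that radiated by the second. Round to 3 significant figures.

With equal areas, P₁/P₂ = (T₁/T₂)⁴ = (2522/256.4)⁴ = 9.36×10³.

P₁/P₂ ≈ 9.36×10³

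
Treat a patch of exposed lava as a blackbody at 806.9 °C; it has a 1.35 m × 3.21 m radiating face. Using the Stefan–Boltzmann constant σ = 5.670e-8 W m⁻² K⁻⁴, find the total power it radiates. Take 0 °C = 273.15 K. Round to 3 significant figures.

P ≈ 3.34×10⁵ W

T = 806.9 °C + 273.15 = 1080.05 K.
Area A = 1.35 × 3.21 = 4.3335 m².
P = σAT⁴ = 5.670×10⁻⁸ × 4.3335 × (1080.05)⁴ = 3.34×10⁵ W.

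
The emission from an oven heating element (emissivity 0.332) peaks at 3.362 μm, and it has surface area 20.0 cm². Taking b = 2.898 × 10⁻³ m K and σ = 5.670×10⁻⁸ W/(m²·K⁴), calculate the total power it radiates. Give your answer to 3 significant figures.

Wien's law: T = b/λ_max = 2.898×10⁻³/3.362×10⁻⁶ = 861.987 K.
Area A = 20.0 cm² = 2.00×10⁻³ m².
Then P = εσAT⁴ = 0.332×5.670×10⁻⁸×2.00×10⁻³×(861.987)⁴ = 20.8 W.

P ≈ 20.8 W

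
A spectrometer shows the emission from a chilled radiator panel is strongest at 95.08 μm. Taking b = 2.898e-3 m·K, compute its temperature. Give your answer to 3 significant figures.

Wien's law gives T = b/λ_max = (2.898×10⁻³ m·K)/(9.508×10⁻⁵ m) = 30.5 K.

T ≈ 30.5 K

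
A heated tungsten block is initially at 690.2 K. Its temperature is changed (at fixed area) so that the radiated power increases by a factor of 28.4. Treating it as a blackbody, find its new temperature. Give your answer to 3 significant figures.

T₂ ≈ 1.59×10³ K

P ∝ T⁴, so T₂/T₁ = (P₂/P₁)^(1/4) = (28.4)^(1/4) = 2.30850.
T₂ = 690.2 × 2.30850 = 1.59×10³ K.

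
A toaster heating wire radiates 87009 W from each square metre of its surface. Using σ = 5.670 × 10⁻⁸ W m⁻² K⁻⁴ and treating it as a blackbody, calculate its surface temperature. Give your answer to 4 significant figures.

I = σT⁴, so T = (I/σ)^(1/4) = (87009/(5.670×10⁻⁸))^(1/4) = 1113 K.

T ≈ 1113 K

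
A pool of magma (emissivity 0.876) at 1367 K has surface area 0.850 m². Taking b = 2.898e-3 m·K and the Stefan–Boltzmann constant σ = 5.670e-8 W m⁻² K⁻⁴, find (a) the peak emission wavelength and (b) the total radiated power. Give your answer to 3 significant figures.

(a) λ_max = b/T = 2.898×10⁻³/1367 = 2.120×10⁻⁶ m = 2.12 μm.
Area A = 0.850 m².
(b) P = εσAT⁴ = 0.876×5.670×10⁻⁸×0.850×(1367)⁴ = 1.47×10⁵ W.

λ_max ≈ 2.12 μm; P ≈ 1.47×10⁵ W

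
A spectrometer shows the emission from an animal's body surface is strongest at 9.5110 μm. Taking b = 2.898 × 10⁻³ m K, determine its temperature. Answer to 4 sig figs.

T ≈ 304.7 K

Wien's law gives T = b/λ_max = (2.898×10⁻³ m·K)/(9.5110×10⁻⁶ m) = 304.7 K.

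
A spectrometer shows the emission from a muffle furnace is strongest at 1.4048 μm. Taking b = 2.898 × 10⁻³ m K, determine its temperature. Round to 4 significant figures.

Wien's law gives T = b/λ_max = (2.898×10⁻³ m·K)/(1.4048×10⁻⁶ m) = 2063 K.

T ≈ 2063 K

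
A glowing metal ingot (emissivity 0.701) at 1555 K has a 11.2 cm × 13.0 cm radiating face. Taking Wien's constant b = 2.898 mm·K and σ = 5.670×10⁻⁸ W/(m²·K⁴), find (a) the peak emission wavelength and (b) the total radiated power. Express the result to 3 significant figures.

λ_max ≈ 1.86×10³ nm; P ≈ 3.38×10³ W

(a) λ_max = b/T = 2.898×10⁻³/1555 = 1.864×10⁻⁶ m = 1.86×10³ nm.
Area A = 0.112 × 0.130 = 0.01456 m².
(b) P = εσAT⁴ = 0.701×5.670×10⁻⁸×0.01456×(1555)⁴ = 3.38×10³ W.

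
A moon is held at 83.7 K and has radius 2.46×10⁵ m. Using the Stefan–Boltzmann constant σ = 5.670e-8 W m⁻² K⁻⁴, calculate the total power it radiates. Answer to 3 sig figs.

P ≈ 2.12×10¹² W

Surface area A = 4πR² = 4π(2.46×10⁵ m)² = 7.60466×10¹¹ m².
P = σAT⁴ = 5.670×10⁻⁸ × 7.60466×10¹¹ × (83.7)⁴ = 2.12×10¹² W.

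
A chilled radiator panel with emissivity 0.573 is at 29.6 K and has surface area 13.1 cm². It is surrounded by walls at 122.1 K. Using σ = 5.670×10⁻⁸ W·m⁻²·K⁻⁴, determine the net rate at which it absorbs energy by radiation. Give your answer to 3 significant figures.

Net gain ≈ 9.43×10⁻³ W

Area A = 13.1 cm² = 1.31×10⁻³ m².
Net radiated power P_net = εσA(T⁴ − T₀⁴) = 0.573×5.670×10⁻⁸×1.31×10⁻³×(29.6⁴ − 122.1⁴).
T⁴ − T₀⁴ = 7.67656×10⁵ − 2.22261×10⁸ = -2.21493×10⁸ K⁴, so P_net = -9.43×10⁻³ W — negative, meaning a net gain of 9.43×10⁻³ W.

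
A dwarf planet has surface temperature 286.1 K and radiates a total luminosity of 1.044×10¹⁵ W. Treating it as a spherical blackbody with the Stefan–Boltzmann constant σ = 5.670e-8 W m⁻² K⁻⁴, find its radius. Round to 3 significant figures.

R ≈ 4.68×10⁵ m

L = 4πR²σT⁴ ⇒ R = √(L/(4πσT⁴)).
σT⁴ = 379.887 W/m², so R = √(1.044×10¹⁵/(4π×379.887)) = 4.68×10⁵ m.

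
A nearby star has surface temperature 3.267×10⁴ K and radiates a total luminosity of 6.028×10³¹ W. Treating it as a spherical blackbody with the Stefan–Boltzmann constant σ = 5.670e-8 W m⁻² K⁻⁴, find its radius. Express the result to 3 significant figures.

L = 4πR²σT⁴ ⇒ R = √(L/(4πσT⁴)).
σT⁴ = 6.45921×10¹⁰ W/m², so R = √(6.028×10³¹/(4π×6.45921×10¹⁰)) = 8.62×10⁹ m.

R ≈ 8.62×10⁹ m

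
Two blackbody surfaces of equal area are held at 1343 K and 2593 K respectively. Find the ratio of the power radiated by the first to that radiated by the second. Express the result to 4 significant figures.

P₁/P₂ ≈ 0.07196

With equal areas, P₁/P₂ = (T₁/T₂)⁴ = (1343/2593)⁴ = 0.07196.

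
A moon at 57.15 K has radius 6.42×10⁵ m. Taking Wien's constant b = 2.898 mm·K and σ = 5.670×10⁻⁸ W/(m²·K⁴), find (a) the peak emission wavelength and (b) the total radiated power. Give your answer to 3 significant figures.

λ_max ≈ 50.7 μm; P ≈ 3.13×10¹² W

(a) λ_max = b/T = 2.898×10⁻³/57.15 = 5.071×10⁻⁵ m = 50.7 μm.
Surface area A = 4πR² = 4π(6.42×10⁵ m)² = 5.17941×10¹² m².
(b) P = σAT⁴ = 5.670×10⁻⁸×5.17941×10¹²×(57.15)⁴ = 3.13×10¹² W.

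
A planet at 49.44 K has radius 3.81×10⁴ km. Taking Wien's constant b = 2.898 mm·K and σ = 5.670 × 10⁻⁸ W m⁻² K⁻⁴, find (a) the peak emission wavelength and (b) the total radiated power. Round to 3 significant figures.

(a) λ_max = b/T = 2.898×10⁻³/49.44 = 5.862×10⁻⁵ m = 58.6 μm.
Surface area A = 4πR² = 4π(3.81×10⁷ m)² = 1.82415×10¹⁶ m².
(b) P = σAT⁴ = 5.670×10⁻⁸×1.82415×10¹⁶×(49.44)⁴ = 6.18×10¹⁵ W.

λ_max ≈ 58.6 μm; P ≈ 6.18×10¹⁵ W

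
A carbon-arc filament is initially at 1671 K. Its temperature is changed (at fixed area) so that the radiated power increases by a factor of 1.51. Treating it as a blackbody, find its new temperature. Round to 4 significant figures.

T₂ ≈ 1852 K

P ∝ T⁴, so T₂/T₁ = (P₂/P₁)^(1/4) = (1.51)^(1/4) = 1.10852.
T₂ = 1671 × 1.10852 = 1852 K.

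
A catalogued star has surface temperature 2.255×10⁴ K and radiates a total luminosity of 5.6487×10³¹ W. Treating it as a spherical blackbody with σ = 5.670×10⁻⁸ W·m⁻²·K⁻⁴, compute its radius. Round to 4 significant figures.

R ≈ 1.751×10¹⁰ m

L = 4πR²σT⁴ ⇒ R = √(L/(4πσT⁴)).
σT⁴ = 1.46612×10¹⁰ W/m², so R = √(5.6487×10³¹/(4π×1.46612×10¹⁰)) = 1.751×10¹⁰ m.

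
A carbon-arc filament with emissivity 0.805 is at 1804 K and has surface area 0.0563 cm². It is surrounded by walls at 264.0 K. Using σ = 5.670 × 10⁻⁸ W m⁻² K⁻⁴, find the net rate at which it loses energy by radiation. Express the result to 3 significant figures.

Area A = 0.0563 cm² = 5.63×10⁻⁶ m².
Net radiated power P_net = εσA(T⁴ − T₀⁴) = 0.805×5.670×10⁻⁸×5.63×10⁻⁶×(1804⁴ − 264.0⁴).
T⁴ − T₀⁴ = 1.05912×10¹³ − 4.85753×10⁹ = 1.05863×10¹³ K⁴, so P_net = 2.72 W.

Net loss ≈ 2.72 W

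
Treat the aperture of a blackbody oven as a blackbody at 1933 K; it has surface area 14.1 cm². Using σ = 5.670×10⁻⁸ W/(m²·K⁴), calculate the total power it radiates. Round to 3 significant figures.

Area A = 14.1 cm² = 1.41×10⁻³ m².
P = σAT⁴ = 5.670×10⁻⁸ × 1.41×10⁻³ × (1933)⁴ = 1.12×10³ W.

P ≈ 1.12×10³ W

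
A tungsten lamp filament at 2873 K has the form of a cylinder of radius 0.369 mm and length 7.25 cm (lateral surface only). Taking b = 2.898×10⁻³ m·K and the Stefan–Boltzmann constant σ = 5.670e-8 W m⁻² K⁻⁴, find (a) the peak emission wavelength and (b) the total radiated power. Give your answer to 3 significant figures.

λ_max ≈ 1.01×10³ nm; P ≈ 649 W

(a) λ_max = b/T = 2.898×10⁻³/2873 = 1.009×10⁻⁶ m = 1.01×10³ nm.
Lateral area A = 2πrL = 2π×3.69×10⁻⁴×0.0725 = 1.68091×10⁻⁴ m².
(b) P = σAT⁴ = 5.670×10⁻⁸×1.68091×10⁻⁴×(2873)⁴ = 649 W.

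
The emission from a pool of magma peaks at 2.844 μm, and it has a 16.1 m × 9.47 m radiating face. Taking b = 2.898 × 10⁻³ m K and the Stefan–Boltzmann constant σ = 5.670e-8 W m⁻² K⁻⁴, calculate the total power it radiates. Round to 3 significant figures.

P ≈ 9.32×10⁶ W

Wien's law: T = b/λ_max = 2.898×10⁻³/2.844×10⁻⁶ = 1018.99 K.
Area A = 16.1 × 9.47 = 152.467 m².
Then P = σAT⁴ = 5.670×10⁻⁸×152.467×(1018.99)⁴ = 9.32×10⁶ W.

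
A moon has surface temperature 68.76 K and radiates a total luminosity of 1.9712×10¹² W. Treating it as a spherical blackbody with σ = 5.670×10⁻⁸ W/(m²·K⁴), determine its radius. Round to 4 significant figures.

L = 4πR²σT⁴ ⇒ R = √(L/(4πσT⁴)).
σT⁴ = 1.26744 W/m², so R = √(1.9712×10¹²/(4π×1.26744)) = 3.518×10⁵ m.

R ≈ 3.518×10⁵ m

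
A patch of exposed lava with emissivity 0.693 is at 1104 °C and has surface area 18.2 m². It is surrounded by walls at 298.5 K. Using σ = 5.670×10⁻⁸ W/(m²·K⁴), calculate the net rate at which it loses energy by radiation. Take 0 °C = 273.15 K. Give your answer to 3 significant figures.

Net loss ≈ 2.57×10⁶ W

T = 1104 °C + 273.15 = 1377.15 K.
Area A = 18.2 m².
Net radiated power P_net = εσA(T⁴ − T₀⁴) = 0.693×5.670×10⁻⁸×18.2×(1377.15⁴ − 298.5⁴).
T⁴ − T₀⁴ = 3.59687×10¹² − 7.93921×10⁹ = 3.58893×10¹² K⁴, so P_net = 2.57×10⁶ W.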